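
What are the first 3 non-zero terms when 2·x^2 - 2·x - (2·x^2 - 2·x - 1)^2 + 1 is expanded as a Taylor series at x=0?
8·x^3 + 2·x^2 - 6·x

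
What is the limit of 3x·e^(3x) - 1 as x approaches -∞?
The product is a 0·∞ indeterminate form at x → -∞.
Rewrite the product as 3x / e^(-3x) (an ∞/∞ form) and apply L'Hôpital, or use the standard hierarchy e^(3|x|) ≫ |x| as x → -∞.
The indeterminate product → 0, so the limit = -1.

Final answer: -1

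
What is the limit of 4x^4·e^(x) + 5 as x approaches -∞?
The product is a 0·∞ indeterminate form at x → -∞.
Rewrite the product as 4x^4 / e^(-x) (an ∞/∞ form) and apply L'Hôpital, or use the standard hierarchy e^(|x|) ≫ |x^4| as x → -∞.
The indeterminate product → 0, so the limit = 5.

Final answer: 5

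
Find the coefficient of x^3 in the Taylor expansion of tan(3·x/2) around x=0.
Expand to order 3: tan(3·x/2) = 9·x^3/8 + 3·x/2 + O(x^4).
The coefficient of x^3 is 9/8.

Final answer: 9/8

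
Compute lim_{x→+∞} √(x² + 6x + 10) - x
As x → +∞: multiply by the conjugate to get (6x+10)/(√(x²+6x+10)+x); the denominator ~ 2x, so the limit is 6/2 = 3.
Limit = 3.

Final answer: 3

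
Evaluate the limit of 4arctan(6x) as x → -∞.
Evaluate the dominant behaviour as x → -∞; each term tends to a finite value or vanishes.
Limit = -2·π.

Final answer: -2·π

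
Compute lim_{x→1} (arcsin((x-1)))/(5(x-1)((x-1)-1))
Both numerator and denominator → 0 as x → 1; this is a 0/0 indeterminate form.
Expand each to leading order near x = 1: numerator ~ (x - 1), denominator ~ -5·(x - 1).
The limit of the ratio is -1/5.

Final answer: -1/5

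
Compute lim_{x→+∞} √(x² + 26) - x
This is an ∞ − ∞ indeterminate form.
Multiply and divide by the conjugate √(x²+26) + x; the x² terms cancel, leaving 26/(√(x²+26)+x) → 0.
Limit = 0.

Final answer: 0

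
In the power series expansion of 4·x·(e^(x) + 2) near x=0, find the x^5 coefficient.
Expand to order 5: 4·x·(e^(x) + 2) = x^5/6 + 2·x^4/3 + 2·x^3 + 4·x^2 + 12·x + O(x^6).
The coefficient of x^5 is 1/6.

Final answer: 1/6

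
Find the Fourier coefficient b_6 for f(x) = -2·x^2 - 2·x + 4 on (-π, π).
b_6 = (1/π) ∫_{-π}^{π} f(x)·sin(6x) dx.
Evaluate the integral (use parity and integration by parts as needed): b_6 = 2/3.

Final answer: 2/3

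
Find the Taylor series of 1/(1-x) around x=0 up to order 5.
x^5 + x^4 + x^3 + x^2 + x + 1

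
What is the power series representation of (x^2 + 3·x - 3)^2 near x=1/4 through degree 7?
1225/256 - 245·(x - 1/4)/16 + 63·(x - 1/4)^2/8 + 7·(x - 1/4)^3 + (x - 1/4)^4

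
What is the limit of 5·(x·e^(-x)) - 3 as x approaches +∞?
Evaluate the dominant behaviour as x → +∞; each term tends to a finite value or vanishes.
Limit = -3.

Final answer: -3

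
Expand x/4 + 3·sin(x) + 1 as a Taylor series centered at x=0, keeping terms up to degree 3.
-x^3/2 + 13·x/4 + 1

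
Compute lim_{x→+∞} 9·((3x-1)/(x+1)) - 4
Evaluate the dominant behaviour as x → +∞; each term tends to a finite value or vanishes.
Limit = 23.

Final answer: 23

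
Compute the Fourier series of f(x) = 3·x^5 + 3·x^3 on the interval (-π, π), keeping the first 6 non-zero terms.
(-114·π^2 + 6·π^4 + 684)·sin(x) + (-3·π^4 - 18 + 12·π^2)·sin(2·x) + (-22·π^2/9 + 44/27 + 2·π^4)·sin(3·x) + (-3·π^4/2 - 9/64 + 3·π^2/8)·sin(4·x) + (-36/625 + 6·π^2/25 + 6·π^4/5)·sin(5·x) + (-π^4 - 4·π^2/9 + 2/27)·sin(6·x)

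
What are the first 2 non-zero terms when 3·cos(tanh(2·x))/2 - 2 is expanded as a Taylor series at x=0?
-3·x^2 - 1/2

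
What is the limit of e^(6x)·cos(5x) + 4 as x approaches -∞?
Evaluate the dominant behaviour as x → -∞; each term tends to a finite value or vanishes.
Limit = 4.

Final answer: 4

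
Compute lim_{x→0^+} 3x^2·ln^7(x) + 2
The product is a 0·∞ indeterminate form at x → 0⁺.
Rewrite the product as 3·ln^7(x) / x^(-2) and apply L'Hôpital, or use the standard hierarchy x^(-2) ≫ |ln x|^7 as x → 0⁺.
The indeterminate product → 0, so the limit = 2.

Final answer: 2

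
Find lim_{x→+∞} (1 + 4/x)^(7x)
As x → +∞: write (1 + 4/x)^(7x) = ((1 + 4/x)^x)^7 → (e^4)^7 = e^28.
Limit = e^(28).

Final answer: e^(28)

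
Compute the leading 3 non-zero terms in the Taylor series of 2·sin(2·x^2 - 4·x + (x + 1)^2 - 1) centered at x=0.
8·x^3/3 + 6·x^2 - 4·x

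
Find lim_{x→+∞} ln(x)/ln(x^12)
This is an ∞/∞ indeterminate form as x → +∞.
Write ln(x^12) = 12·ln(x), reducing the quotient to 1/12.
Limit = 1/12.

Final answer: 1/12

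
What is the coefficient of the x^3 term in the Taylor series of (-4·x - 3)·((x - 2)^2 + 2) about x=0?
Expand to order 3: (-4·x - 3)·((x - 2)^2 + 2) = -4·x^3 + 13·x^2 - 12·x - 18 + O(x^4).
The coefficient of x^3 is -4.

Final answer: -4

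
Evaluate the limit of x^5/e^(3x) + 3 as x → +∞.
The quotient is an ∞/∞ indeterminate form as x → +∞.
The exponential denominator e^(3x) dominates the polynomial numerator (e^x ≫ x^5 as x → ∞), so the quotient → 0.
Adding the constant: 0 + 3 = 3. Limit = 3.

Final answer: 3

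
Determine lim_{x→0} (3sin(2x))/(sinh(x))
Both numerator and denominator → 0 as x → 0; this is a 0/0 indeterminate form.
Expand each to leading order near x = 0: numerator ~ 6·x, denominator ~ x.
The limit of the ratio is 6.

Final answer: 6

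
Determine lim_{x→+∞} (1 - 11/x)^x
As x → +∞: this is the defining limit (1 - 11/x)^x → e^(-11).
Limit = e^(-11).

Final answer: e^(-11)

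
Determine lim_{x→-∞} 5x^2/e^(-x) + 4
The quotient is an ∞/∞ indeterminate form as x → -∞.
Compare growth rates of the dominant terms (exponentials ≫ polynomials ≫ logarithms), or apply L'Hôpital's rule; the quotient → 0.
Adding the constant: 0 + 4 = 4. Limit = 4.

Final answer: 4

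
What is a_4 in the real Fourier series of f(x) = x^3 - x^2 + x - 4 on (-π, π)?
a_4 = (1/π) ∫_{-π}^{π} f(x)·cos(4x) dx.
Evaluate the integral (use parity and integration by parts as needed): a_4 = -1/4.

Final answer: -1/4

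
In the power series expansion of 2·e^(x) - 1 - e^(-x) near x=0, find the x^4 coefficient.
Expand to order 4: 2·e^(x) - 1 - e^(-x) = x^4/24 + x^3/2 + x^2/2 + 3·x + O(x^5).
The coefficient of x^4 is 1/24.

Final answer: 1/24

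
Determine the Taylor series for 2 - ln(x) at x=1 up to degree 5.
2 - (x - 1) + (x - 1)^2/2 - (x - 1)^3/3 + (x - 1)^4/4 - (x - 1)^5/5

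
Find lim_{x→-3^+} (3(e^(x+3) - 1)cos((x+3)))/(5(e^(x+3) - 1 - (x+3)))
Both numerator and denominator → 0 as x → -3^+; this is a 0/0 indeterminate form.
Expand each to leading order near x = -3: numerator ~ 3·(x + 3), denominator ~ 5·(x + 3)^2/2.
The limit of the ratio is ∞.

Final answer: ∞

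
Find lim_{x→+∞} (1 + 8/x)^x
As x → +∞: this is the defining limit (1 + 8/x)^x → e^8.
Limit = e^(8).

Final answer: e^(8)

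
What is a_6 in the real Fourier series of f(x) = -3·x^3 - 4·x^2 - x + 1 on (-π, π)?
a_6 = (1/π) ∫_{-π}^{π} f(x)·cos(6x) dx.
Evaluate the integral (use parity and integration by parts as needed): a_6 = -4/9.

Final answer: -4/9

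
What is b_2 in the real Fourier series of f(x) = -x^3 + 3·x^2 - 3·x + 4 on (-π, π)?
b_2 = (1/π) ∫_{-π}^{π} f(x)·sin(2x) dx.
Evaluate the integral (use parity and integration by parts as needed): b_2 = 3/2 + π^2.

Final answer: 3/2 + π^2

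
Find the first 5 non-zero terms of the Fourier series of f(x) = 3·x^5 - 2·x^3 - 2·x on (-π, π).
(-124·π^2 + 6·π^4 + 740)·sin(x) + (-3·π^4 - 47/2 + 17·π^2)·sin(2·x) + (-52·π^2/9 + 68/27 + 2·π^4)·sin(3·x) + (-3·π^4/2 - 5/64 + 23·π^2/8)·sin(4·x) + (-44·π^2/25 - 236/625 + 6·π^4/5)·sin(5·x)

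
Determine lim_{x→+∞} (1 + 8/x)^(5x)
As x → +∞: write (1 + 8/x)^(5x) = ((1 + 8/x)^x)^5 → (e^8)^5 = e^40.
Limit = e^(40).

Final answer: e^(40)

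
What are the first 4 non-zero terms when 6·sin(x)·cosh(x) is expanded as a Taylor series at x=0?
-x^7/105 - x^5/5 + 2·x^3 + 6·x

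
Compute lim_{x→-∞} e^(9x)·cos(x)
Evaluate the dominant behaviour as x → -∞; each term tends to a finite value or vanishes.
Limit = 0.

Final answer: 0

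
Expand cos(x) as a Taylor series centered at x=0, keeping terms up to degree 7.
-x^6/720 + x^4/24 - x^2/2 + 1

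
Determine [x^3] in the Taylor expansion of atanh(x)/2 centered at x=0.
Expand to order 3: atanh(x)/2 = x^3/6 + x/2 + O(x^4).
The coefficient of x^3 is 1/6.

Final answer: 1/6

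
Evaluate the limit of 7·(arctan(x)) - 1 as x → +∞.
Evaluate the dominant behaviour as x → +∞; each term tends to a finite value or vanishes.
Limit = -1 + 7·π/2.

Final answer: -1 + 7·π/2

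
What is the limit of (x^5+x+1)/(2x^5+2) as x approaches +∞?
This is an ∞/∞ indeterminate form as x → +∞.
Divide numerator and denominator by x^5 and let the lower-order terms vanish; the leading terms give 1/2.
Limit = 1/2.

Final answer: 1/2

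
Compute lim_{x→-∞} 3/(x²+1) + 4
Evaluate the dominant behaviour as x → -∞; each term tends to a finite value or vanishes.
Limit = 4.

Final answer: 4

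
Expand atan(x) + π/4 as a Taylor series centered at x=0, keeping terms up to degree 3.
-x^3/3 + x + π/4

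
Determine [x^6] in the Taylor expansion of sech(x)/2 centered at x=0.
Expand to order 6: sech(x)/2 = -61·x^6/1440 + 5·x^4/48 - x^2/4 + 1/2 + O(x^7).
The coefficient of x^6 is -61/1440.

Final answer: -61/1440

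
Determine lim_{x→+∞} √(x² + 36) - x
This is an ∞ − ∞ indeterminate form.
Multiply and divide by the conjugate √(x²+36) + x; the x² terms cancel, leaving 36/(√(x²+36)+x) → 0.
Limit = 0.

Final answer: 0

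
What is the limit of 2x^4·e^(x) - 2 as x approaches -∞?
The product is a 0·∞ indeterminate form at x → -∞.
Rewrite the product as 2x^4 / e^(-x) (an ∞/∞ form) and apply L'Hôpital, or use the standard hierarchy e^(|x|) ≫ |x^4| as x → -∞.
The indeterminate product → 0, so the limit = -2.

Final answer: -2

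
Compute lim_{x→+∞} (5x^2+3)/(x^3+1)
This is an ∞/∞ indeterminate form as x → +∞.
Divide numerator and denominator by x^3 and let the lower-order terms vanish; the numerator's degree 2 is below the denominator's degree 3, so the quotient → 0.
Limit = 0.

Final answer: 0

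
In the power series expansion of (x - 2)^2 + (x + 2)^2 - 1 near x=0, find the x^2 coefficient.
Expand to order 2: (x - 2)^2 + (x + 2)^2 - 1 = 2·x^2 + 7 + O(x^3).
The coefficient of x^2 is 2.

Final answer: 2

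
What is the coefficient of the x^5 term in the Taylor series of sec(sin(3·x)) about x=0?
Expand to order 5: sec(sin(3·x)) = 27·x^4/8 + 9·x^2/2 + 1 + O(x^6).
The coefficient of x^5 is 0.

Final answer: 0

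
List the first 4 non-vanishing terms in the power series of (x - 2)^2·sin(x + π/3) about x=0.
x^3·(1/6 + √(3)) + x^2·(-2 - √(3)/2) + x·(2 - 2·√(3)) + 2·√(3)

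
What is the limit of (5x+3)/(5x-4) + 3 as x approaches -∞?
Evaluate the dominant behaviour as x → -∞; each term tends to a finite value or vanishes.
Limit = 4.

Final answer: 4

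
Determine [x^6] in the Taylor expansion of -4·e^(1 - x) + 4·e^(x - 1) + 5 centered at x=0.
Expand to order 6: -4·e^(1 - x) + 4·e^(x - 1) + 5 = x^6·(-e/180 + e^(-1)/180) + x^5·(e^(-1)/30 + e/30) + x^4·(-e/6 + e^(-1)/6) + x^3·(2·e^(-1)/3 + 2·e/3) + x^2·(-2·e + 2·e^(-1)) + x·(4·e^(-1) + 4·e) - 4·e + 4·e^(-1) + 5 + O(x^7).
The coefficient of x^6 is -e/180 + e^(-1)/180.

Final answer: -e/180 + e^(-1)/180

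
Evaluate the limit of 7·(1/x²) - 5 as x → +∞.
Evaluate the dominant behaviour as x → +∞; each term tends to a finite value or vanishes.
Limit = -5.

Final answer: -5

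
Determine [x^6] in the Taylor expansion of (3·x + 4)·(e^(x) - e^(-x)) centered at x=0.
Expand to order 6: (3·x + 4)·(e^(x) - e^(-x)) = x^6/20 + x^5/15 + x^4 + 4·x^3/3 + 6·x^2 + 8·x + O(x^7).
The coefficient of x^6 is 1/20.

Final answer: 1/20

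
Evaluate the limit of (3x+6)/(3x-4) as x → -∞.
Evaluate the dominant behaviour as x → -∞; each term tends to a finite value or vanishes.
Limit = 1.

Final answer: 1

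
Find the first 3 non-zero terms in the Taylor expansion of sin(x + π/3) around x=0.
-√(3)·x^2/4 + x/2 + √(3)/2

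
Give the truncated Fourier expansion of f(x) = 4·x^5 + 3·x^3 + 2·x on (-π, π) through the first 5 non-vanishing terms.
(-154·π^2 + 8·π^4 + 928)·sin(x) + (-4·π^4 - 55/2 + 17·π^2)·sin(2·x) + (-106·π^2/27 + 320/81 + 8·π^4/3)·sin(3·x) + (-2·π^4 - 11/8 + π^2)·sin(4·x) + (-2·π^2/25 + 512/625 + 8·π^4/5)·sin(5·x)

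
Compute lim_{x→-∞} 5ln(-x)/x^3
This is an ∞/∞ indeterminate form as x → -∞.
Compare growth rates of the dominant terms (exponentials ≫ polynomials ≫ logarithms), or apply L'Hôpital's rule; the quotient → 0.
Limit = 0.

Final answer: 0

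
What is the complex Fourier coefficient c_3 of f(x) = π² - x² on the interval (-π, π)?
Compute the real Fourier coefficients first: a_3 = 4/9, b_3 = 0.
Then c_3 = (a_3 − i·b_3)/2 = 2/9.

Final answer: 2/9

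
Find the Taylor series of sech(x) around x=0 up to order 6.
-61·x^6/720 + 5·x^4/24 - x^2/2 + 1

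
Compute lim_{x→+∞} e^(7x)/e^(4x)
This is an ∞/∞ indeterminate form as x → +∞.
Rewrite e^(7x)/e^(4x) = e^((7−4)x) = e^(3x); the exponent coefficient is 3 > 0 so e^(3x) → ∞.
Limit = ∞.

Final answer: ∞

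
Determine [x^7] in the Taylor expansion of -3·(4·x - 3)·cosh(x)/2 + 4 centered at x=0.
Expand to order 7: -3·(4·x - 3)·cosh(x)/2 + 4 = -x^7/120 + x^6/160 - x^5/4 + 3·x^4/16 - 3·x^3 + 9·x^2/4 - 6·x + 17/2 + O(x^8).
The coefficient of x^7 is -1/120.

Final answer: -1/120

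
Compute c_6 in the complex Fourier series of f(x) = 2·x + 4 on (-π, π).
Compute the real Fourier coefficients first: a_6 = 0, b_6 = -2/3.
Then c_6 = (a_6 − i·b_6)/2 = i/3.

Final answer: i/3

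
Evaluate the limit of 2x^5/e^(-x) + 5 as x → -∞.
The quotient is an ∞/∞ indeterminate form as x → -∞.
Compare growth rates of the dominant terms (exponentials ≫ polynomials ≫ logarithms), or apply L'Hôpital's rule; the quotient → 0.
Adding the constant: 0 + 5 = 5. Limit = 5.

Final answer: 5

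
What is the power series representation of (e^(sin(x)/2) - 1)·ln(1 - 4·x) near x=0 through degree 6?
-104381·x^6/960 - 3265·x^5/96 - 137·x^4/12 - 9·x^3/2 - 2·x^2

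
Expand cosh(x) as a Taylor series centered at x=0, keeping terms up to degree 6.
x^6/720 + x^4/24 + x^2/2 + 1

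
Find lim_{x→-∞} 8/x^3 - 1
Evaluate the dominant behaviour as x → -∞; each term tends to a finite value or vanishes.
Limit = -1.

Final answer: -1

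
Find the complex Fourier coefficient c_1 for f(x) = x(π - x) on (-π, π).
Compute the real Fourier coefficients first: a_1 = 4, b_1 = 2·π.
Then c_1 = (a_1 − i·b_1)/2 = 2 - i·π.

Final answer: 2 - i·π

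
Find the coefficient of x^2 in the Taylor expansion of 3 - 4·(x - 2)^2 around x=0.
Expand to order 2: 3 - 4·(x - 2)^2 = -4·x^2 + 16·x - 13 + O(x^3).
The coefficient of x^2 is -4.

Final answer: -4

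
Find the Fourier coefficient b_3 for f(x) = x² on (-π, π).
b_3 = (1/π) ∫_{-π}^{π} f(x)·sin(3x) dx.
Evaluate the integral (use parity and integration by parts as needed): b_3 = 0.

Final answer: 0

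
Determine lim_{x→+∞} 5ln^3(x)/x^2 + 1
The quotient is an ∞/∞ indeterminate form as x → +∞.
The polynomial denominator x^2 dominates the logarithmic numerator (any positive power of x ≫ ln^3(x) as x → ∞), so the quotient → 0.
Adding the constant: 0 + 1 = 1. Limit = 1.

Final answer: 1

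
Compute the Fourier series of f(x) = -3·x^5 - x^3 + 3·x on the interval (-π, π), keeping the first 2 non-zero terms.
(-702 - 6·π^4 + 118·π^2)·sin(x) + (-14·π^2 + 18 + 3·π^4)·sin(2·x)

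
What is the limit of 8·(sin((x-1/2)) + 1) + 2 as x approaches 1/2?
Direct substitution at x = 1/2 gives 10.

Final answer: 10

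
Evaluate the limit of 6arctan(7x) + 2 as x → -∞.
Evaluate the dominant behaviour as x → -∞; each term tends to a finite value or vanishes.
Limit = 2 - 3·π.

Final answer: 2 - 3·π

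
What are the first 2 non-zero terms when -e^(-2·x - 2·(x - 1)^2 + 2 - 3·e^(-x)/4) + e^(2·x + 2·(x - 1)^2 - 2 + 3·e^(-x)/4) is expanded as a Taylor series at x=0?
x·(-11·e^(3/4)/4 - 11·e^(-3/4)/4) - e^(-3/4) + e^(3/4)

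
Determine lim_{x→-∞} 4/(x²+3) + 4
Evaluate the dominant behaviour as x → -∞; each term tends to a finite value or vanishes.
Limit = 4.

Final answer: 4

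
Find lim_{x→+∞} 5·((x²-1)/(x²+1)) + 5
Evaluate the dominant behaviour as x → +∞; each term tends to a finite value or vanishes.
Limit = 10.

Final answer: 10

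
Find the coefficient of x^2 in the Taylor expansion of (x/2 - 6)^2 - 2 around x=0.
Expand to order 2: (x/2 - 6)^2 - 2 = x^2/4 - 6·x + 34 + O(x^3).
The coefficient of x^2 is 1/4.

Final answer: 1/4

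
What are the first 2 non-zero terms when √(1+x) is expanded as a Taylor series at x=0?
x/2 + 1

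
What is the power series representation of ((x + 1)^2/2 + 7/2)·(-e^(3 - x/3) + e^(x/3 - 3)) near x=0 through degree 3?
x^3·(20·e^(-3)/81 + 11·e^(3)/81) + x^2·(-7·e^(3)/18 + 19·e^(-3)/18) + x·(7·e^(-3)/3 + e^(3)/3) - 4·e^(3) + 4·e^(-3)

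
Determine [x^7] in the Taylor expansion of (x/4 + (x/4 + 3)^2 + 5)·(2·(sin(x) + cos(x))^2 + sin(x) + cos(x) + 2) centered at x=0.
Expand to order 7: (x/4 + (x/4 + 3)^2 + 5)·(2·(sin(x) + cos(x))^2 + sin(x) + cos(x) + 2) = -3931·x^7/5760 + 5363·x^6/5760 + 359·x^5/48 - 141·x^4/32 - 1931·x^3/48 + 33·x^2/16 + 315·x/4 + 70 + O(x^8).
The coefficient of x^7 is -3931/5760.

Final answer: -3931/5760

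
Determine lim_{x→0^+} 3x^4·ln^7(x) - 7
The product is a 0·∞ indeterminate form at x → 0⁺.
Rewrite the product as 3·ln^7(x) / x^(-4) and apply L'Hôpital, or use the standard hierarchy x^(-4) ≫ |ln x|^7 as x → 0⁺.
The indeterminate product → 0, so the limit = -7.

Final answer: -7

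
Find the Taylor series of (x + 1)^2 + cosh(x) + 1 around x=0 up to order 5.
x^4/24 + 3·x^2/2 + 2·x + 3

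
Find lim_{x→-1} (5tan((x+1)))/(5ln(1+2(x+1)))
Both numerator and denominator → 0 as x → -1; this is a 0/0 indeterminate form.
Expand each to leading order near x = -1: numerator ~ 5·(x + 1), denominator ~ 10·(x + 1).
The limit of the ratio is 1/2.

Final answer: 1/2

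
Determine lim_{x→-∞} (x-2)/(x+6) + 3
Evaluate the dominant behaviour as x → -∞; each term tends to a finite value or vanishes.
Limit = 4.

Final answer: 4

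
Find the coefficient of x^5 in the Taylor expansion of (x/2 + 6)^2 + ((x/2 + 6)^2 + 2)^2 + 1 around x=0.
Expand to order 5: (x/2 + 6)^2 + ((x/2 + 6)^2 + 2)^2 + 1 = x^4/16 + 3·x^3 + 221·x^2/4 + 462·x + 1481 + O(x^6).
The coefficient of x^5 is 0.

Final answer: 0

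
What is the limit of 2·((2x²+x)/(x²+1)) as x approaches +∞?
Evaluate the dominant behaviour as x → +∞; each term tends to a finite value or vanishes.
Limit = 4.

Final answer: 4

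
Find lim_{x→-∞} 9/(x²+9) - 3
Evaluate the dominant behaviour as x → -∞; each term tends to a finite value or vanishes.
Limit = -3.

Final answer: -3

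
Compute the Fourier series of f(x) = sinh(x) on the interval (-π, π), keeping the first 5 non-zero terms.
sin(x)·sinh(π)/π - 4·sin(2·x)·sinh(π)/(5·π) + 3·sin(3·x)·sinh(π)/(5·π) - 8·sin(4·x)·sinh(π)/(17·π) + 5·sin(5·x)·sinh(π)/(13·π)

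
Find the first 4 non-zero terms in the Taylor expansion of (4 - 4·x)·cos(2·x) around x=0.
8·x^3 - 8·x^2 - 4·x + 4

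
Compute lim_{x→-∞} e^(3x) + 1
Evaluate the dominant behaviour as x → -∞; each term tends to a finite value or vanishes.
Limit = 1.

Final answer: 1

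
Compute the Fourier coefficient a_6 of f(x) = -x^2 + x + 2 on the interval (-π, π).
a_6 = (1/π) ∫_{-π}^{π} f(x)·cos(6x) dx.
Evaluate the integral (use parity and integration by parts as needed): a_6 = -1/9.

Final answer: -1/9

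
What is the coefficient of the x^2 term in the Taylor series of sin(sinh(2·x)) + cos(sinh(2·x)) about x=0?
Expand to order 2: sin(sinh(2·x)) + cos(sinh(2·x)) = -2·x^2 + 2·x + 1 + O(x^3).
The coefficient of x^2 is -2.

Final answer: -2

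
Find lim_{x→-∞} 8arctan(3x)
Evaluate the dominant behaviour as x → -∞; each term tends to a finite value or vanishes.
Limit = -4·π.

Final answer: -4·π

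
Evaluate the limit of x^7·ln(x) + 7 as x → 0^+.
The product is a 0·∞ indeterminate form at x → 0⁺.
Rewrite the product as ln(x) / x^(-7) and apply L'Hôpital, or use the standard hierarchy x^(-7) ≫ |ln x| as x → 0⁺.
The indeterminate product → 0, so the limit = 7.

Final answer: 7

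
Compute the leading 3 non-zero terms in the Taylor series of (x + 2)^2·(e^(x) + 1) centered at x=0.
8·x^2 + 12·x + 8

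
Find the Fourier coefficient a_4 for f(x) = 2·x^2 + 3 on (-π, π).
a_4 = (1/π) ∫_{-π}^{π} f(x)·cos(4x) dx.
Evaluate the integral (use parity and integration by parts as needed): a_4 = 1/2.

Final answer: 1/2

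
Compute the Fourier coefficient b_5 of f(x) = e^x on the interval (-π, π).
b_5 = (1/π) ∫_{-π}^{π} f(x)·sin(5x) dx.
Evaluate the integral (use parity and integration by parts as needed): b_5 = (-5 + 5·e^(2·π))·e^(-π)/(26·π).

Final answer: (-5 + 5·e^(2·π))·e^(-π)/(26·π)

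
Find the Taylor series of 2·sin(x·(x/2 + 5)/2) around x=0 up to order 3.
-125·x^3/24 + x^2/2 + 5·x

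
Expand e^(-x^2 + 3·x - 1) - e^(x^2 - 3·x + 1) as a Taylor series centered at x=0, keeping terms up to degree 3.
x^3·(3·e^(-1)/2 + 15·e/2) + x^2·(-11·e/2 + 7·e^(-1)/2) + x·(3·e^(-1) + 3·e) - e + e^(-1)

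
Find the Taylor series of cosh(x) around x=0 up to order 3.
x^2/2 + 1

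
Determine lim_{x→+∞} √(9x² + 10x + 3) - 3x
As x → +∞: multiply by the conjugate to get (10x+3)/(√(9x²+10x+3)+3x); the denominator ~ 6x, so the limit is 10/6 = 5/3.
Limit = 5/3.

Final answer: 5/3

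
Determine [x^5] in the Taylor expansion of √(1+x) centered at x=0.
Expand to order 5: √(1+x) = 7·x^5/256 - 5·x^4/128 + x^3/16 - x^2/8 + x/2 + 1 + O(x^6).
The coefficient of x^5 is 7/256.

Final answer: 7/256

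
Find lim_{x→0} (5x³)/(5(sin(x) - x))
Both numerator and denominator → 0 as x → 0; this is a 0/0 indeterminate form.
Expand each to leading order near x = 0: numerator ~ 5·x^3, denominator ~ -5·x^3/6.
The limit of the ratio is -6.

Final answer: -6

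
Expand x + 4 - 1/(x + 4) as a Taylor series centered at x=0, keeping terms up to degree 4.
-x^4/1024 + x^3/256 - x^2/64 + 17·x/16 + 15/4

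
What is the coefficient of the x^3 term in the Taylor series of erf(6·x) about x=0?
Expand to order 3: erf(6·x) = -144·x^3/√(π) + 12·x/√(π) + O(x^4).
The coefficient of x^3 is -144/√(π).

Final answer: -144/√(π)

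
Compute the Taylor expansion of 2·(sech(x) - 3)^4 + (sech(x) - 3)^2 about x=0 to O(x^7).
-881·x^6/360 - 23·x^4/12 + 34·x^2 + 36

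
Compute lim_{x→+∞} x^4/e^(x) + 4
The quotient is an ∞/∞ indeterminate form as x → +∞.
The exponential denominator e^(x) dominates the polynomial numerator (e^x ≫ x^4 as x → ∞), so the quotient → 0.
Adding the constant: 0 + 4 = 4. Limit = 4.

Final answer: 4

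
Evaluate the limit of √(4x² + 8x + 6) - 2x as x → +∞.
As x → +∞: multiply by the conjugate to get (8x+6)/(√(4x²+8x+6)+2x); the denominator ~ 4x, so the limit is 8/4 = 2.
Limit = 2.

Final answer: 2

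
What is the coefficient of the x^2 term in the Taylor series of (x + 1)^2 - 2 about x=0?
Expand to order 2: (x + 1)^2 - 2 = x^2 + 2·x - 1 + O(x^3).
The coefficient of x^2 is 1.

Final answer: 1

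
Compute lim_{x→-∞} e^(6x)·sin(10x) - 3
Evaluate the dominant behaviour as x → -∞; each term tends to a finite value or vanishes.
Limit = -3.

Final answer: -3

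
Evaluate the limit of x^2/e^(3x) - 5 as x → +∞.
The quotient is an ∞/∞ indeterminate form as x → +∞.
The exponential denominator e^(3x) dominates the polynomial numerator (e^x ≫ x^2 as x → ∞), so the quotient → 0.
Adding the constant: 0 - 5 = -5. Limit = -5.

Final answer: -5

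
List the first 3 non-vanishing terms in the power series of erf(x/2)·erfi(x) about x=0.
113·x^6/(720·π) + x^4/(2·π) + 2·x^2/π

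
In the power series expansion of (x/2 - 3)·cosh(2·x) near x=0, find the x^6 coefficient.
Expand to order 6: (x/2 - 3)·cosh(2·x) = -4·x^6/15 + x^5/3 - 2·x^4 + x^3 - 6·x^2 + x/2 - 3 + O(x^7).
The coefficient of x^6 is -4/15.

Final answer: -4/15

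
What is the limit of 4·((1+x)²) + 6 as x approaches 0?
Direct substitution at x = 0 gives 10.

Final answer: 10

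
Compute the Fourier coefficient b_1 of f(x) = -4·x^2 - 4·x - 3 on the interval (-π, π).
b_1 = (1/π) ∫_{-π}^{π} f(x)·sin(1x) dx.
Evaluate the integral (use parity and integration by parts as needed): b_1 = -8.

Final answer: -8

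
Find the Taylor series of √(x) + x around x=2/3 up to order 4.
2/3 + √(6)/3 + (√(6)/4 + 1)·(x - 2/3) - 3·√(6)·(x - 2/3)^2/32 + 9·√(6)·(x - 2/3)^3/128 - 135·√(6)·(x - 2/3)^4/2048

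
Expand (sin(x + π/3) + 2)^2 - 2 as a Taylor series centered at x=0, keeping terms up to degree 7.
x^7·(√(3)/2 + 2)^2·(-√(3)/(160·(√(3)/2 + 2)^2) - 1/(5040·(√(3)/2 + 2))) + x^6·(√(3)/2 + 2)^2·(-29/(1440·(√(3)/2 + 2)^2) - √(3)/(720·(√(3)/2 + 2))) + x^5·(√(3)/2 + 2)^2·(1/(120·(√(3)/2 + 2)) + √(3)/(16·(√(3)/2 + 2)^2)) + x^4·(√(3)/2 + 2)^2·(5/(48·(√(3)/2 + 2)^2) + √(3)/(24·(√(3)/2 + 2))) + x^3·(√(3)/2 + 2)^2·(-1/(6·(√(3)/2 + 2)) - √(3)/(4·(√(3)/2 + 2)^2)) + x^2·(√(3)/2 + 2)^2·(-√(3)/(2·(√(3)/2 + 2)) + 1/(4·(√(3)/2 + 2)^2)) + x·(√(3)/2 + 2) - 2 + (√(3)/2 + 2)^2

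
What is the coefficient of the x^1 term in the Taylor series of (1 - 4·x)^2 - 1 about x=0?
Expand to order 1: (1 - 4·x)^2 - 1 = -8·x + O(x^2).
The coefficient of x^1 is -8.

Final answer: -8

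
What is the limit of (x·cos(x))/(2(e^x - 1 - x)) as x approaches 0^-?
Both numerator and denominator → 0 as x → 0^-; this is a 0/0 indeterminate form.
Expand each to leading order near x = 0: numerator ~ x, denominator ~ x^2.
The limit of the ratio is -∞.

Final answer: -∞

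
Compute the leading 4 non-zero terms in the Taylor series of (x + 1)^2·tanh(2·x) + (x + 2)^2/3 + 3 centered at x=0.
-2·x^3/3 + 13·x^2/3 + 10·x/3 + 13/3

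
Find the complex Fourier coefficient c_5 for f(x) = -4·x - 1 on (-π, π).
Compute the real Fourier coefficients first: a_5 = 0, b_5 = -8/5.
Then c_5 = (a_5 − i·b_5)/2 = 4·i/5.

Final answer: 4·i/5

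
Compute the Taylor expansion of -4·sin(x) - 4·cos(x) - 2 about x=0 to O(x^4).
2·x^3/3 + 2·x^2 - 4·x - 6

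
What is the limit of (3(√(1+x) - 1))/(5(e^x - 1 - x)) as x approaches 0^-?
Both numerator and denominator → 0 as x → 0^-; this is a 0/0 indeterminate form.
Expand each to leading order near x = 0: numerator ~ 3·x/2, denominator ~ 5·x^2/2.
The limit of the ratio is -∞.

Final answer: -∞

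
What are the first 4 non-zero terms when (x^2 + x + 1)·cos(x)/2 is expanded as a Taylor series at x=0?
-x^3/4 + x^2/4 + x/2 + 1/2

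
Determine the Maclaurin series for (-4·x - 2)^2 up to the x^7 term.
16·x^2 + 16·x + 4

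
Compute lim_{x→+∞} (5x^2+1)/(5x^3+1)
This is an ∞/∞ indeterminate form as x → +∞.
Divide numerator and denominator by x^3 and let the lower-order terms vanish; the numerator's degree 2 is below the denominator's degree 3, so the quotient → 0.
Limit = 0.

Final answer: 0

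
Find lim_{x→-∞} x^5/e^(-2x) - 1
The quotient is an ∞/∞ indeterminate form as x → -∞.
Compare growth rates of the dominant terms (exponentials ≫ polynomials ≫ logarithms), or apply L'Hôpital's rule; the quotient → 0.
Adding the constant: 0 - 1 = -1. Limit = -1.

Final answer: -1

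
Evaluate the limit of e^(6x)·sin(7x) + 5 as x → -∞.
Evaluate the dominant behaviour as x → -∞; each term tends to a finite value or vanishes.
Limit = 5.

Final answer: 5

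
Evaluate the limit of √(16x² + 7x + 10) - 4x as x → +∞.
As x → +∞: multiply by the conjugate to get (7x+10)/(√(16x²+7x+10)+4x); the denominator ~ 8x, so the limit is 7/8.
Limit = 7/8.

Final answer: 7/8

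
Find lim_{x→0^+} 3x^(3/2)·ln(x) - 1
The product is a 0·∞ indeterminate form at x → 0⁺.
Rewrite the product as 3·ln(x) / x^(-3/2) and apply L'Hôpital, or use the standard hierarchy x^(-3/2) ≫ |ln x| as x → 0⁺.
The indeterminate product → 0, so the limit = -1.

Final answer: -1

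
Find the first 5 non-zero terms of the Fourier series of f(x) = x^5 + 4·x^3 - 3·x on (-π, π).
(-32·π^2 + 186 + 2·π^4)·sin(x) + (-π^4 + 3/2 + π^2)·sin(2·x) + (-226/81 + 32·π^2/27 + 2·π^4/3)·sin(3·x) + (-π^4/2 - 11·π^2/8 + 129/64)·sin(4·x) + (-942/625 + 32·π^2/25 + 2·π^4/5)·sin(5·x)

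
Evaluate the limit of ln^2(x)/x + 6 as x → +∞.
The quotient is an ∞/∞ indeterminate form as x → +∞.
The polynomial denominator x dominates the logarithmic numerator (any positive power of x ≫ ln^2(x) as x → ∞), so the quotient → 0.
Adding the constant: 0 + 6 = 6. Limit = 6.

Final answer: 6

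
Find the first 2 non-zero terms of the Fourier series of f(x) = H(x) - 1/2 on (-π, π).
2·sin(x)/π + 2·sin(3·x)/(3·π)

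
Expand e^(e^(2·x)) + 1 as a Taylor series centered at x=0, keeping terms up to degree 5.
208·e·x^5/15 + 10·e·x^4 + 20·e·x^3/3 + 4·e·x^2 + 2·e·x + 1 + e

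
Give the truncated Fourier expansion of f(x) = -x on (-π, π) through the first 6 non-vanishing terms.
-2·sin(x) + sin(2·x) - 2·sin(3·x)/3 + sin(4·x)/2 - 2·sin(5·x)/5 + sin(6·x)/3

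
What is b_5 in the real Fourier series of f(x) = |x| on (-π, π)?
b_5 = (1/π) ∫_{-π}^{π} f(x)·sin(5x) dx.
Evaluate the integral (use parity and integration by parts as needed): b_5 = 0.

Final answer: 0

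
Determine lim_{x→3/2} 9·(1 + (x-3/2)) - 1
Direct substitution at x = 3/2 gives 8.

Final answer: 8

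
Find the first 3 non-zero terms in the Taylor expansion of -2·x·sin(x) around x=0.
-x^6/60 + x^4/3 - 2·x^2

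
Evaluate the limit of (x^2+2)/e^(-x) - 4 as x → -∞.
The quotient is an ∞/∞ indeterminate form as x → -∞.
Compare growth rates of the dominant terms (exponentials ≫ polynomials ≫ logarithms), or apply L'Hôpital's rule; the quotient → 0.
Adding the constant: 0 - 4 = -4. Limit = -4.

Final answer: -4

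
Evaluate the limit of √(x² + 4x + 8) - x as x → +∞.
As x → +∞: multiply by the conjugate to get (4x+8)/(√(x²+4x+8)+x); the denominator ~ 2x, so the limit is 4/2 = 2.
Limit = 2.

Final answer: 2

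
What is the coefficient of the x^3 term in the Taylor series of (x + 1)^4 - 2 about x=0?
Expand to order 3: (x + 1)^4 - 2 = 4·x^3 + 6·x^2 + 4·x - 1 + O(x^4).
The coefficient of x^3 is 4.

Final answer: 4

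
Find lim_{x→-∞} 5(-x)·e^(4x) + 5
The product is a 0·∞ indeterminate form at x → -∞.
Rewrite the product as 5(-x) / e^(-4x) (an ∞/∞ form) and apply L'Hôpital, or use the standard hierarchy e^(4|x|) ≫ |(-x)| as x → -∞.
The indeterminate product → 0, so the limit = 5.

Final answer: 5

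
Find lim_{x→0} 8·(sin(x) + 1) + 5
Direct substitution at x = 0 gives 13.

Final answer: 13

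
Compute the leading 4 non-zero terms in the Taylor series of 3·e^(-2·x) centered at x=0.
-4·x^3 + 6·x^2 - 6·x + 3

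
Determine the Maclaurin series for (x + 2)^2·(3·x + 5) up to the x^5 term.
3·x^3 + 17·x^2 + 32·x + 20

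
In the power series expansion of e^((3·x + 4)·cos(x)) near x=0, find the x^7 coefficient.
Expand to order 7: e^((3·x + 4)·cos(x)) = 839·x^7·e^(4)/84 + 877·x^6·e^(4)/144 - 41·x^5·e^(4)/10 - 191·x^4·e^(4)/24 - 3·x^3·e^(4) + 5·x^2·e^(4)/2 + 3·x·e^(4) + e^(4) + O(x^8).
The coefficient of x^7 is 839·e^(4)/84.

Final answer: 839·e^(4)/84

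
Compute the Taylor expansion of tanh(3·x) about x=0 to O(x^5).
-9·x^3 + 3·x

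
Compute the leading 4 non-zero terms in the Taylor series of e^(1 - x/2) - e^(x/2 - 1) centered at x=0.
x^3·(-e/48 - e^(-1)/48) + x^2·(-e^(-1)/8 + e/8) + x·(-e/2 - e^(-1)/2) - e^(-1) + e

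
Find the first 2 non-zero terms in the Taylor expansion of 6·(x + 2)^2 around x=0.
24·x + 24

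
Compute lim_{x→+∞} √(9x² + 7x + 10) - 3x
As x → +∞: multiply by the conjugate to get (7x+10)/(√(9x²+7x+10)+3x); the denominator ~ 6x, so the limit is 7/6.
Limit = 7/6.

Final answer: 7/6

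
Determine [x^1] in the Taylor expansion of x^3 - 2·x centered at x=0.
Expand to order 1: x^3 - 2·x = -2·x + O(x^2).
The coefficient of x^1 is -2.

Final answer: -2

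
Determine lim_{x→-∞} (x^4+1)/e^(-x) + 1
The quotient is an ∞/∞ indeterminate form as x → -∞.
Compare growth rates of the dominant terms (exponentials ≫ polynomials ≫ logarithms), or apply L'Hôpital's rule; the quotient → 0.
Adding the constant: 0 + 1 = 1. Limit = 1.

Final answer: 1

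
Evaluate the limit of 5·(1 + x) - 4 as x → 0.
Direct substitution at x = 0 gives 1.

Final answer: 1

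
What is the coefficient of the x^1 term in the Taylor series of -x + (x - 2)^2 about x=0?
Expand to order 1: -x + (x - 2)^2 = 4 - 5·x + O(x^2).
The coefficient of x^1 is -5.

Final answer: -5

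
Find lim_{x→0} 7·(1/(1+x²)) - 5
Direct substitution at x = 0 gives 2.

Final answer: 2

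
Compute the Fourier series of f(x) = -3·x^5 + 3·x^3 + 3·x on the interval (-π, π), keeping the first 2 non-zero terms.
(-750 - 6·π^4 + 126·π^2)·sin(x) + (-18·π^2 + 24 + 3·π^4)·sin(2·x)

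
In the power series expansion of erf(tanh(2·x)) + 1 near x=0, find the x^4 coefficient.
Expand to order 4: erf(tanh(2·x)) + 1 = -32·x^3/(3·√(π)) + 4·x/√(π) + 1 + O(x^5).
The coefficient of x^4 is 0.

Final answer: 0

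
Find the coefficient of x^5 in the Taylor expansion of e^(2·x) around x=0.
Expand to order 5: e^(2·x) = 4·x^5/15 + 2·x^4/3 + 4·x^3/3 + 2·x^2 + 2·x + 1 + O(x^6).
The coefficient of x^5 is 4/15.

Final answer: 4/15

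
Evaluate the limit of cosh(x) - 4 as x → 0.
Direct substitution at x = 0 gives -3.

Final answer: -3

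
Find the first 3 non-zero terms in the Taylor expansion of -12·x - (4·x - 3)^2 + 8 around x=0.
-16·x^2 + 12·x - 1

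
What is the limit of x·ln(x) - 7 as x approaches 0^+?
The product is a 0·∞ indeterminate form at x → 0⁺.
Rewrite the product as ln(x) / x^(-1) and apply L'Hôpital, or use the standard hierarchy x^(-1) ≫ |ln x| as x → 0⁺.
The indeterminate product → 0, so the limit = -7.

Final answer: -7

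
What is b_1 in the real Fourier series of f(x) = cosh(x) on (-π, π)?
b_1 = (1/π) ∫_{-π}^{π} f(x)·sin(1x) dx.
Evaluate the integral (use parity and integration by parts as needed): b_1 = 0.

Final answer: 0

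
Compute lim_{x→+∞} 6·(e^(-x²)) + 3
Evaluate the dominant behaviour as x → +∞; each term tends to a finite value or vanishes.
Limit = 3.

Final answer: 3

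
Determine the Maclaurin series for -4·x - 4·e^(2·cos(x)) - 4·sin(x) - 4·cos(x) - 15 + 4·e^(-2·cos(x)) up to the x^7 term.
x^7/1260 + x^6·(1/180 + 31·e^(-2)/90 + 91·e^(2)/90) - x^5/30 + x^4·(-7·e^(2)/3 - 1/6 + 5·e^(-2)/3) + 2·x^3/3 + x^2·(4·e^(-2) + 2 + 4·e^(2)) - 8·x - 4·e^(2) - 19 + 4·e^(-2)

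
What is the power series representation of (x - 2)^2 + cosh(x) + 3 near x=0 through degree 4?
x^4/24 + 3·x^2/2 - 4·x + 8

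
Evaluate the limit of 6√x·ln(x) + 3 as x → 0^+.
The product is a 0·∞ indeterminate form at x → 0⁺.
Rewrite the product as 6·ln(x) / x^(-1/2) and apply L'Hôpital, or use the standard hierarchy x^(-1/2) ≫ |ln x| as x → 0⁺.
The indeterminate product → 0, so the limit = 3.

Final answer: 3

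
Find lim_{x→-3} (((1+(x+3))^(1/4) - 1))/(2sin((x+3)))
Both numerator and denominator → 0 as x → -3; this is a 0/0 indeterminate form.
Expand each to leading order near x = -3: numerator ~ (x + 3)/4, denominator ~ 2·(x + 3).
The limit of the ratio is 1/8.

Final answer: 1/8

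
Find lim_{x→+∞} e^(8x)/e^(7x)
This is an ∞/∞ indeterminate form as x → +∞.
Rewrite e^(8x)/e^(7x) = e^((8−7)x) = e^(x); the exponent coefficient is 1 > 0 so e^(x) → ∞.
Limit = ∞.

Final answer: ∞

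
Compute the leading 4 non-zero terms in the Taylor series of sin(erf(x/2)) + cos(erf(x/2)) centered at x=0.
x^3·(-1/(12·√(π)) - 1/(6·π^(3/2))) - x^2/(2·π) + x/√(π) + 1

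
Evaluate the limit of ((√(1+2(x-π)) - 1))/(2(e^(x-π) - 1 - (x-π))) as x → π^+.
Both numerator and denominator → 0 as x → π^+; this is a 0/0 indeterminate form.
Expand each to leading order near x = π: numerator ~ (x - π), denominator ~ (x - π)^2.
The limit of the ratio is ∞.

Final answer: ∞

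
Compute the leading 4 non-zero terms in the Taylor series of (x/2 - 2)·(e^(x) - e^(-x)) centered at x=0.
x^4/6 - 2·x^3/3 + x^2 - 4·x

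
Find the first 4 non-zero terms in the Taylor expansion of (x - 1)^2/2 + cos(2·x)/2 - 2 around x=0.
x^4/3 - x^2/2 - x - 1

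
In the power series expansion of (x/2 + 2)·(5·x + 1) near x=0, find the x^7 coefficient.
Expand to order 7: (x/2 + 2)·(5·x + 1) = 5·x^2/2 + 21·x/2 + 2 + O(x^8).
The coefficient of x^7 is 0.

Final answer: 0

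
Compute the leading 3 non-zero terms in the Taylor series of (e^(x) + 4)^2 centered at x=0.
6·x^2 + 10·x + 25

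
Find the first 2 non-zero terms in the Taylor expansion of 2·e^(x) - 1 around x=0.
2·x + 1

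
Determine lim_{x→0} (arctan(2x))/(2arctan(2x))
Both numerator and denominator → 0 as x → 0; this is a 0/0 indeterminate form.
Expand each to leading order near x = 0: numerator ~ 2·x, denominator ~ 4·x.
The limit of the ratio is 1/2.

Final answer: 1/2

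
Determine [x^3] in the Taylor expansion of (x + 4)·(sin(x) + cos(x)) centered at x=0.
Expand to order 3: (x + 4)·(sin(x) + cos(x)) = -7·x^3/6 - x^2 + 5·x + 4 + O(x^4).
The coefficient of x^3 is -7/6.

Final answer: -7/6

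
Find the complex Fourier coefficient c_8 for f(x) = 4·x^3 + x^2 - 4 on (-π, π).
Compute the real Fourier coefficients first: a_8 = 1/16, b_8 = 3/32 - π^2.
Then c_8 = (a_8 − i·b_8)/2 = 1/32 - 3·i/64 + i·π^2/2.

Final answer: 1/32 - 3·i/64 + i·π^2/2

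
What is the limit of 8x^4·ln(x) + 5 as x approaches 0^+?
The product is a 0·∞ indeterminate form at x → 0⁺.
Rewrite the product as 8·ln(x) / x^(-4) and apply L'Hôpital, or use the standard hierarchy x^(-4) ≫ |ln x| as x → 0⁺.
The indeterminate product → 0, so the limit = 5.

Final answer: 5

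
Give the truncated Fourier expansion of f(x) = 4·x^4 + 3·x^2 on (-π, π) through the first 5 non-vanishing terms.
(180 - 32·π^2)·cos(x) + (-9 + 8·π^2)·cos(2·x) + (28/27 - 32·π^2/9)·cos(3·x) + 2·π^2·cos(4·x) + π^2 + 4·π^4/5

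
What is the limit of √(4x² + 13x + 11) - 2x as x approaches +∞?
As x → +∞: multiply by the conjugate to get (13x+11)/(√(4x²+13x+11)+2x); the denominator ~ 4x, so the limit is 13/4.
Limit = 13/4.

Final answer: 13/4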